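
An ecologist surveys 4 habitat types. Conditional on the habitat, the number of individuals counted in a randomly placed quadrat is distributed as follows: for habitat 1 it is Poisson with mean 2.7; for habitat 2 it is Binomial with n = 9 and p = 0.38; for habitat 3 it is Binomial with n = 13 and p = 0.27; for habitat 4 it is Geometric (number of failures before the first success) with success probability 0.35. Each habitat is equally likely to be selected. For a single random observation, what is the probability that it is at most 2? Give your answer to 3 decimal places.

Conditional on each habitat, P(X ≤ 2): 1: 0.493624; 2: 0.271277; 3: 0.275496; 4: 0.725375.
By total probability, P(X ≤ 2) = 0.25·0.493624 + 0.25·0.271277 + 0.25·0.275496 + 0.25·0.725375 = 0.441443.

0.441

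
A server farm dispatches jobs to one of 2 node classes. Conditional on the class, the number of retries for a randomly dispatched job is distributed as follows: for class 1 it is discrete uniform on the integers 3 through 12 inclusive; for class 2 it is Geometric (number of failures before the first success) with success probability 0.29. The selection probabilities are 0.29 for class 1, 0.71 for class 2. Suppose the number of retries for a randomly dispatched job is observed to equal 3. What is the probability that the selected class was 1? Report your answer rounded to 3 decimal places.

Likelihoods P(X=3 | ·): 1: 0.1; 2: 0.103794.
Posterior ∝ prior × likelihood. Numerator for 1: 0.29·0.1 = 0.029.
Normalizing constant: 0.29·0.1 + 0.71·0.103794 = 0.102694.
P(1 | observation) = 0.029 / 0.102694 = 0.282393.

0.282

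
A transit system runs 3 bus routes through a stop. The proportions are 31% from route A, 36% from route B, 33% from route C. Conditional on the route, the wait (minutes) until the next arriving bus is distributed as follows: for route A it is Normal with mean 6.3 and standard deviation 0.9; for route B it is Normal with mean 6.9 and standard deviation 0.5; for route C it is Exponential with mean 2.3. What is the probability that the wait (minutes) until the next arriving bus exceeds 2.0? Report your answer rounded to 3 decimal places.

0.808

Conditional on each route, P(X > 2.0): A: 0.999999; B: 1; C: 0.419134.
By total probability, P(X > 2.0) = 0.31·0.999999 + 0.36·1 + 0.33·0.419134 = 0.808314.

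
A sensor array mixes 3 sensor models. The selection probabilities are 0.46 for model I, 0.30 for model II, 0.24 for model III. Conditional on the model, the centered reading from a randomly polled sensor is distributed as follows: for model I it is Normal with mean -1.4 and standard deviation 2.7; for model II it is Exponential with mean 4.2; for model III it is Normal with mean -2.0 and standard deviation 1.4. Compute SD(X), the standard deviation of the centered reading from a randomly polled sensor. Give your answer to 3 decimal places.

4.031

Per component, I: μ=-1.4, E[X²]=9.25; II: μ=4.2, E[X²]=35.28; III: μ=-2, E[X²]=5.96.
E[X] = 0.46·-1.4 + 0.3·4.2 + 0.24·-2 = 0.136.
E[X²] = 0.46·9.25 + 0.3·35.28 + 0.24·5.96 = 16.2694.
Var(X) = E[X²] − (E[X])² = 16.2694 − 0.018496 = 16.2509.
SD(X) = √16.2509 = 4.03124.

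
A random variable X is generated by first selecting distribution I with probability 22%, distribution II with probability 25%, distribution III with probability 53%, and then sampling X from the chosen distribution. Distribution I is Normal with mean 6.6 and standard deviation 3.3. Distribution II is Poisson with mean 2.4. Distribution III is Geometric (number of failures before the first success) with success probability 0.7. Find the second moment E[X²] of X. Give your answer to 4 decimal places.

For each component E[X²] = Var + (mean)², giving I: 54.45; II: 8.16; III: 0.795918.
Overall E[X²] = 0.22·54.45 + 0.25·8.16 + 0.53·0.795918 = 14.4408.

14.4408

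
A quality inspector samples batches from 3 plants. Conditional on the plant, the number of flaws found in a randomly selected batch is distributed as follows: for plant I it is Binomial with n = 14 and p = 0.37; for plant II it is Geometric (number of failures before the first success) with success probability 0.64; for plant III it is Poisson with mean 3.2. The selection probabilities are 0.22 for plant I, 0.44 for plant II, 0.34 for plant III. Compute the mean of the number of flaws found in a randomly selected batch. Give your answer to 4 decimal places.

2.4751

Component means — I: 5.18; II: 0.5625; III: 3.2.
E[X] = 0.22·5.18 + 0.44·0.5625 + 0.34·3.2 = 2.4751.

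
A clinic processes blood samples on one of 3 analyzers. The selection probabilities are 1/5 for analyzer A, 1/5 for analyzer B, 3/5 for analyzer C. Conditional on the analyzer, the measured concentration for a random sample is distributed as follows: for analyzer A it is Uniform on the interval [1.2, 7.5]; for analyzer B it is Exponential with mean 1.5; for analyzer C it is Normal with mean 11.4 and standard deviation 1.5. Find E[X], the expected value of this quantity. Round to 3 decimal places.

Component means — A: 4.35; B: 1.5; C: 11.4.
E[X] = 0.2·4.35 + 0.2·1.5 + 0.6·11.4 = 8.01.

8.010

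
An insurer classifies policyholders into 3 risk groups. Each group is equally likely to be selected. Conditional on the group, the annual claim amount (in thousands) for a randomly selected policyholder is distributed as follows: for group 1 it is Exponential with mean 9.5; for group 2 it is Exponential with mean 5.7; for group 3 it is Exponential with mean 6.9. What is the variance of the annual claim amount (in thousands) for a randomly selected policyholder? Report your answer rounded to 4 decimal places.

59.2989

Per component, 1: μ=9.5, E[X²]=180.5; 2: μ=5.7, E[X²]=64.98; 3: μ=6.9, E[X²]=95.22.
E[X] = 0.333333·9.5 + 0.333333·5.7 + 0.333333·6.9 = 7.36667.
E[X²] = 0.333333·180.5 + 0.333333·64.98 + 0.333333·95.22 = 113.567.
Var(X) = E[X²] − (E[X])² = 113.567 − 54.2678 = 59.2989.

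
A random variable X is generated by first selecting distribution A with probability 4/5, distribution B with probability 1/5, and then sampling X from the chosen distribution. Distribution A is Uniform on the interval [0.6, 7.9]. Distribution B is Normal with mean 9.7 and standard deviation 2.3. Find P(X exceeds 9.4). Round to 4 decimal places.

0.1104

Conditional on each component, P(X > 9.4): A: 0; B: 0.551889.
By total probability, P(X > 9.4) = 0.8·0 + 0.2·0.551889 = 0.110378.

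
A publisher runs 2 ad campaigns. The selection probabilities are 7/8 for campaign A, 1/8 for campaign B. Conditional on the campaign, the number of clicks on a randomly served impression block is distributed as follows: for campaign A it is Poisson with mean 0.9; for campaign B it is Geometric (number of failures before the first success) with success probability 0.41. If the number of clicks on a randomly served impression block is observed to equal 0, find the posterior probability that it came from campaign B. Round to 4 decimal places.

Likelihoods P(X=0 | ·): A: 0.40657; B: 0.41.
Posterior ∝ prior × likelihood. Numerator for B: 0.125·0.41 = 0.05125.
Normalizing constant: 0.875·0.40657 + 0.125·0.41 = 0.406998.
P(B | observation) = 0.05125 / 0.406998 = 0.125922.

0.1259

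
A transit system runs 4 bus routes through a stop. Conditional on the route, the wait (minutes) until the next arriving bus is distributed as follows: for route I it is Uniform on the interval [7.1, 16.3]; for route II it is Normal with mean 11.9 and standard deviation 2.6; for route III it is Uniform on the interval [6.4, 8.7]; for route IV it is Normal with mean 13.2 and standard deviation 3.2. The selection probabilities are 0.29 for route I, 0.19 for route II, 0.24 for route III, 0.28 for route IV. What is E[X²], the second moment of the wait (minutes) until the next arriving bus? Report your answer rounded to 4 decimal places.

135.3747

For each component E[X²] = Var + (mean)², giving I: 143.943; II: 148.37; III: 57.4433; IV: 184.48.
Overall E[X²] = 0.29·143.943 + 0.19·148.37 + 0.24·57.4433 + 0.28·184.48 = 135.375.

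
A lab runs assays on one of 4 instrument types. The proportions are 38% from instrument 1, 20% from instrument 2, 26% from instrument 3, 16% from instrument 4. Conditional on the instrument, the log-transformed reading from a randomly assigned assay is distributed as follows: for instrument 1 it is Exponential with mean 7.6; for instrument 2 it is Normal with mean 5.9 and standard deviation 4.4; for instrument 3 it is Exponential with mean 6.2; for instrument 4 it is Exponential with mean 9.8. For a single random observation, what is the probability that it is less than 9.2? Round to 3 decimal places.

0.720

Conditional on each instrument, P(X < 9.2): 1: 0.70196; 2: 0.773373; 3: 0.773242; 4: 0.608894.
By total probability, P(X < 9.2) = 0.38·0.70196 + 0.2·0.773373 + 0.26·0.773242 + 0.16·0.608894 = 0.719885.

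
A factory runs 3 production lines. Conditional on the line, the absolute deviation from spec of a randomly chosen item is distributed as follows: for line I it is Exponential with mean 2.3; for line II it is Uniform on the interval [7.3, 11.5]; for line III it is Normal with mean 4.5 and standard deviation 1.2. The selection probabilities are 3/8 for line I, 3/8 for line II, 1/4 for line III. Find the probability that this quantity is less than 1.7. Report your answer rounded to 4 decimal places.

0.1984

Conditional on each line, P(X < 1.7): I: 0.522471; II: 0; III: 0.00981533.
By total probability, P(X < 1.7) = 0.375·0.522471 + 0.375·0 + 0.25·0.00981533 = 0.19838.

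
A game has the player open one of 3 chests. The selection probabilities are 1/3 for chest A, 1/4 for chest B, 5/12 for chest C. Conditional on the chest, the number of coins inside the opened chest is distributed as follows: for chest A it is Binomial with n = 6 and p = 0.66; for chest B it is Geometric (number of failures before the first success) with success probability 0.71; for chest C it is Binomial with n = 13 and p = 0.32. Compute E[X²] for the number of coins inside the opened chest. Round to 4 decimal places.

For each component E[X²] = Var + (mean)², giving A: 17.028; B: 0.742115; C: 20.1344.
Overall E[X²] = 0.333333·17.028 + 0.25·0.742115 + 0.416667·20.1344 = 14.2509.

14.2509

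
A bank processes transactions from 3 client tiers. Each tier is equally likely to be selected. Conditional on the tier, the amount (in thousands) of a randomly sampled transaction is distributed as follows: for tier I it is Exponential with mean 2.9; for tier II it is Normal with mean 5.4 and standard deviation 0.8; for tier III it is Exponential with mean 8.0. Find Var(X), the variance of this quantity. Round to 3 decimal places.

28.686

Per component, I: μ=2.9, E[X²]=16.82; II: μ=5.4, E[X²]=29.8; III: μ=8, E[X²]=128.
E[X] = 0.333333·2.9 + 0.333333·5.4 + 0.333333·8 = 5.43333.
E[X²] = 0.333333·16.82 + 0.333333·29.8 + 0.333333·128 = 58.2067.
Var(X) = E[X²] − (E[X])² = 58.2067 − 29.5211 = 28.6856.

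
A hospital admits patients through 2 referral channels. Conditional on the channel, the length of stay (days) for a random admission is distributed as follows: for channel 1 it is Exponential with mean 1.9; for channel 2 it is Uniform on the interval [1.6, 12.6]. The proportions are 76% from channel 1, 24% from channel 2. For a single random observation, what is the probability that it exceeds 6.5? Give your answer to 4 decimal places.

Conditional on each channel, P(X > 6.5): 1: 0.032678; 2: 0.554545.
By total probability, P(X > 6.5) = 0.76·0.032678 + 0.24·0.554545 = 0.157926.

0.1579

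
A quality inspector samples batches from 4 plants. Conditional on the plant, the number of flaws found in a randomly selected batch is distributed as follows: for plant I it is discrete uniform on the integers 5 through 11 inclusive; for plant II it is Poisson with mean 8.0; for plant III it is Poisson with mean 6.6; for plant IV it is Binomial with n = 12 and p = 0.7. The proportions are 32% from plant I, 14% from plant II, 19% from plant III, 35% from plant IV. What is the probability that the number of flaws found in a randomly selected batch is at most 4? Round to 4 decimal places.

Conditional on each plant, P(X ≤ 4): I: 0; II: 0.0996324; III: 0.212704; IV: 0.00948937.
By total probability, P(X ≤ 4) = 0.32·0 + 0.14·0.0996324 + 0.19·0.212704 + 0.35·0.00948937 = 0.0576835.

0.0577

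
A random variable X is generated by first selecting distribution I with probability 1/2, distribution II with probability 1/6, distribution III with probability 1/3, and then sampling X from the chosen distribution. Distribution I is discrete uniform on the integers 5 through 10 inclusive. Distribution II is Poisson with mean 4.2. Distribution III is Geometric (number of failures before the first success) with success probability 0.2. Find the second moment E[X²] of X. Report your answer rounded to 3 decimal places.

45.223

For each component E[X²] = Var + (mean)², giving I: 59.1667; II: 21.84; III: 36.
Overall E[X²] = 0.5·59.1667 + 0.166667·21.84 + 0.333333·36 = 45.2233.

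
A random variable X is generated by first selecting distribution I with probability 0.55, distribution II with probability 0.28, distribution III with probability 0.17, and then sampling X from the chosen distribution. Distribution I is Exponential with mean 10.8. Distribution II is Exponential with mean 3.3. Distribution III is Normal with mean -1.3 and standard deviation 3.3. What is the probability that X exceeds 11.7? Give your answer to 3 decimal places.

Conditional on each component, P(X > 11.7): I: 0.338465; II: 0.0288555; III: 4.08439e-05.
By total probability, P(X > 11.7) = 0.55·0.338465 + 0.28·0.0288555 + 0.17·4.08439e-05 = 0.194242.

0.194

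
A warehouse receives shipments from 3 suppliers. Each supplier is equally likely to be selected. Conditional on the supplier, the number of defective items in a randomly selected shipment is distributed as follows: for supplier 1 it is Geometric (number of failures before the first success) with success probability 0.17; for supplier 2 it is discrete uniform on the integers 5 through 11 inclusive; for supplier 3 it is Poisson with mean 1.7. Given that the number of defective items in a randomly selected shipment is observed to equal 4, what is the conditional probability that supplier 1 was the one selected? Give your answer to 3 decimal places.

Likelihoods P(X=4 | ·): 1: 0.0806791; 2: 0; 3: 0.0635746.
Posterior ∝ prior × likelihood. Numerator for 1: 0.333333·0.0806791 = 0.026893.
Normalizing constant: 0.333333·0.0806791 + 0.333333·0 + 0.333333·0.0635746 = 0.0480846.
P(1 | observation) = 0.026893 / 0.0480846 = 0.559286.

0.559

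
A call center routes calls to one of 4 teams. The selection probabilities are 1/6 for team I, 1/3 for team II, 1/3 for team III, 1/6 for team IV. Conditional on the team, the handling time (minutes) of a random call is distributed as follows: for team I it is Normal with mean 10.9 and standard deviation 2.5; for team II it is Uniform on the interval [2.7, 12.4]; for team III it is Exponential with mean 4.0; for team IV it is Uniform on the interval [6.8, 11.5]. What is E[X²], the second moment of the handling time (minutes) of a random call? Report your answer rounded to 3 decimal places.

67.385

For each component E[X²] = Var + (mean)², giving I: 125.06; II: 64.8433; III: 32; IV: 85.5633.
Overall E[X²] = 0.166667·125.06 + 0.333333·64.8433 + 0.333333·32 + 0.166667·85.5633 = 67.385.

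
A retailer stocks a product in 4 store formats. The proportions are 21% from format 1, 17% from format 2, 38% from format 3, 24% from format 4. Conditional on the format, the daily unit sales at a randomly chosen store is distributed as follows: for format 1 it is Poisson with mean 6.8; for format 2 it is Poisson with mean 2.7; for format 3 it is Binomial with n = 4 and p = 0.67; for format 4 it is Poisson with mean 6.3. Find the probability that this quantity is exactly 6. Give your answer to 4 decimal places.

0.0765

Conditional on each format, P(X = 6): 1: 0.152939; 2: 0.0361622; 3: 0; 4: 0.159461.
By total probability, P(X = 6) = 0.21·0.152939 + 0.17·0.0361622 + 0.38·0 + 0.24·0.159461 = 0.0765355.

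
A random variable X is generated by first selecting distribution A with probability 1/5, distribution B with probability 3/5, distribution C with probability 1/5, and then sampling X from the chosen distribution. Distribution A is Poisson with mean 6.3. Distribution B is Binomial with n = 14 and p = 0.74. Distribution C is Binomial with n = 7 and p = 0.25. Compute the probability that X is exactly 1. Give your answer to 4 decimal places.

Conditional on each component, P(X = 1): A: 0.0115687; B: 2.57047e-07; C: 0.311462.
By total probability, P(X = 1) = 0.2·0.0115687 + 0.6·2.57047e-07 + 0.2·0.311462 = 0.0646064.

0.0646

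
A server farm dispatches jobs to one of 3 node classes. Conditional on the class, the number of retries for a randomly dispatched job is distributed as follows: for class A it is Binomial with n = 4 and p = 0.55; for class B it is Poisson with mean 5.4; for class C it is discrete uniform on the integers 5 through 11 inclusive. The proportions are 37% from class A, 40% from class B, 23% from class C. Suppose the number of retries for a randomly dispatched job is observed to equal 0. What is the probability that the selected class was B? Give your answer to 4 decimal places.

Likelihoods P(X=0 | ·): A: 0.0410062; B: 0.00451658; C: 0.
Posterior ∝ prior × likelihood. Numerator for B: 0.4·0.00451658 = 0.00180663.
Normalizing constant: 0.37·0.0410062 + 0.4·0.00451658 + 0.23·0 = 0.0169789.
P(B | observation) = 0.00180663 / 0.0169789 = 0.106404.

0.1064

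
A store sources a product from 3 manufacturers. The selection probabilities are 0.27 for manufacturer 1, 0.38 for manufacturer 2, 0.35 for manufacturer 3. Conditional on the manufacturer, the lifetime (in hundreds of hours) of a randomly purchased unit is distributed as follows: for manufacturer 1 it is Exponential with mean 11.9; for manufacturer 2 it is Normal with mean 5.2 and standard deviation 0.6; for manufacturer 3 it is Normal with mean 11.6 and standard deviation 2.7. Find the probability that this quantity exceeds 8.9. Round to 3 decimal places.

0.422

Conditional on each manufacturer, P(X > 8.9): 1: 0.47336; 2: 3.48723e-10; 3: 0.841345.
By total probability, P(X > 8.9) = 0.27·0.47336 + 0.38·3.48723e-10 + 0.35·0.841345 = 0.422278.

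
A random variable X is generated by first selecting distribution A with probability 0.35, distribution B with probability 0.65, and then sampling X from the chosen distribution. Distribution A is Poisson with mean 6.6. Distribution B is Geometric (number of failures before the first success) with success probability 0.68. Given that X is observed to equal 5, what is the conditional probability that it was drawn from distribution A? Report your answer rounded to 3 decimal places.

0.971

Likelihoods P(X=5 | ·): A: 0.141969; B: 0.0022817.
Posterior ∝ prior × likelihood. Numerator for A: 0.35·0.141969 = 0.0496893.
Normalizing constant: 0.35·0.141969 + 0.65·0.0022817 = 0.0511724.
P(A | observation) = 0.0496893 / 0.0511724 = 0.971017.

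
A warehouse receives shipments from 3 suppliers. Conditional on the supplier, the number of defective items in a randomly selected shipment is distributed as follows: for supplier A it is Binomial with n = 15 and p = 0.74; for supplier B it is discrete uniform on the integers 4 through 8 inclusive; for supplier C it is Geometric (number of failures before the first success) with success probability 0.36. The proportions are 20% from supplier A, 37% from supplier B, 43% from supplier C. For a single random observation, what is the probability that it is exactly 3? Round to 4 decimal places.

Conditional on each supplier, P(X = 3): A: 1.75949e-05; B: 0; C: 0.0943718.
By total probability, P(X = 3) = 0.2·1.75949e-05 + 0.37·0 + 0.43·0.0943718 = 0.0405834.

0.0406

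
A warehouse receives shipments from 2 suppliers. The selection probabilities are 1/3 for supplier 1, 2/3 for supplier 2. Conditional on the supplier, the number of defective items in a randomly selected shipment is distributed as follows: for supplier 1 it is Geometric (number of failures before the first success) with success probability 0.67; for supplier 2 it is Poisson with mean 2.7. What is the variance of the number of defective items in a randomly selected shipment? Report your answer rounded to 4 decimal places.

Per component, 1: μ=0.492537, E[X²]=0.977723; 2: μ=2.7, E[X²]=9.99.
E[X] = 0.333333·0.492537 + 0.666667·2.7 = 1.96418.
E[X²] = 0.333333·0.977723 + 0.666667·9.99 = 6.98591.
Var(X) = E[X²] − (E[X])² = 6.98591 − 3.858 = 3.12791.

3.1279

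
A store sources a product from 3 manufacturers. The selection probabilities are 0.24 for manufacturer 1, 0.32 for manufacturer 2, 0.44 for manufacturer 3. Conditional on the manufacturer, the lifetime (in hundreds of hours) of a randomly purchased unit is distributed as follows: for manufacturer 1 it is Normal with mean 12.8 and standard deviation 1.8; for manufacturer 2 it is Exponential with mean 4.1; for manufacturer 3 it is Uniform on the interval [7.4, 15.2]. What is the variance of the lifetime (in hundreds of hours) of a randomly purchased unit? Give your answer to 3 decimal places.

21.737

Per component, 1: μ=12.8, E[X²]=167.08; 2: μ=4.1, E[X²]=33.62; 3: μ=11.3, E[X²]=132.76.
E[X] = 0.24·12.8 + 0.32·4.1 + 0.44·11.3 = 9.356.
E[X²] = 0.24·167.08 + 0.32·33.62 + 0.44·132.76 = 109.272.
Var(X) = E[X²] − (E[X])² = 109.272 − 87.5347 = 21.7373.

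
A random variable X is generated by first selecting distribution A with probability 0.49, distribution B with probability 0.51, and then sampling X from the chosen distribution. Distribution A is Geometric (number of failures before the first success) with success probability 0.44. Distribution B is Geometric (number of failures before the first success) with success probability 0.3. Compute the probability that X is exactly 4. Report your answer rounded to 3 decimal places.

0.058

Conditional on each component, P(X = 4): A: 0.0432718; B: 0.07203.
By total probability, P(X = 4) = 0.49·0.0432718 + 0.51·0.07203 = 0.0579385.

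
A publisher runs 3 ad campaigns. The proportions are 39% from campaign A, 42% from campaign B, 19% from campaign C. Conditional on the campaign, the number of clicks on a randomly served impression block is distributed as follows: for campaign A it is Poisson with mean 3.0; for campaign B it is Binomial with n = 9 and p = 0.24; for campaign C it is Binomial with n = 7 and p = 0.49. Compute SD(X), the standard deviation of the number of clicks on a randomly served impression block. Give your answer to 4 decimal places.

1.5652

Per component, A: μ=3, E[X²]=12; B: μ=2.16, E[X²]=6.3072; C: μ=3.43, E[X²]=13.5142.
E[X] = 0.39·3 + 0.42·2.16 + 0.19·3.43 = 2.7289.
E[X²] = 0.39·12 + 0.42·6.3072 + 0.19·13.5142 = 9.89672.
Var(X) = E[X²] − (E[X])² = 9.89672 − 7.4469 = 2.44983.
SD(X) = √2.44983 = 1.56519.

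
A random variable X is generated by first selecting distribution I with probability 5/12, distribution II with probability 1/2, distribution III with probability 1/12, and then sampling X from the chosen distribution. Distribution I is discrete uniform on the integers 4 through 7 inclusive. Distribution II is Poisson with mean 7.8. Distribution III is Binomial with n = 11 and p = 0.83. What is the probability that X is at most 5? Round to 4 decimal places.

0.3139

Conditional on each component, P(X ≤ 5): I: 0.5; II: 0.210251; III: 0.00510578.
By total probability, P(X ≤ 5) = 0.416667·0.5 + 0.5·0.210251 + 0.0833333·0.00510578 = 0.313884.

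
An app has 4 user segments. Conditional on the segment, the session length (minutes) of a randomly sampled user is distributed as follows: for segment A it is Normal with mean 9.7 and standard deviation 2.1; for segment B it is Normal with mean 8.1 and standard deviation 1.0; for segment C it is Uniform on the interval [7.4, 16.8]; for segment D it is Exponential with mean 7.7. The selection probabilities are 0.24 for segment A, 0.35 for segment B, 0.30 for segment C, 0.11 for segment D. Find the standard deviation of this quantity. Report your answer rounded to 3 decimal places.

3.633

Per component, A: μ=9.7, E[X²]=98.5; B: μ=8.1, E[X²]=66.61; C: μ=12.1, E[X²]=153.773; D: μ=7.7, E[X²]=118.58.
E[X] = 0.24·9.7 + 0.35·8.1 + 0.3·12.1 + 0.11·7.7 = 9.64.
E[X²] = 0.24·98.5 + 0.35·66.61 + 0.3·153.773 + 0.11·118.58 = 106.129.
Var(X) = E[X²] − (E[X])² = 106.129 − 92.9296 = 13.1997.
SD(X) = √13.1997 = 3.63314.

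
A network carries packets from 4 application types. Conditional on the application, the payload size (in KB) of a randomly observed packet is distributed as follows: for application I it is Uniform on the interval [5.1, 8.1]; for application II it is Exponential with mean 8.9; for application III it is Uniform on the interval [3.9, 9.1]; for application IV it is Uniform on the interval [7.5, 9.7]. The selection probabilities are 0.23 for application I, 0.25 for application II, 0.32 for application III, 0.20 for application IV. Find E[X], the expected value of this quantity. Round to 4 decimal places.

7.5430

Component means — I: 6.6; II: 8.9; III: 6.5; IV: 8.6.
E[X] = 0.23·6.6 + 0.25·8.9 + 0.32·6.5 + 0.2·8.6 = 7.543.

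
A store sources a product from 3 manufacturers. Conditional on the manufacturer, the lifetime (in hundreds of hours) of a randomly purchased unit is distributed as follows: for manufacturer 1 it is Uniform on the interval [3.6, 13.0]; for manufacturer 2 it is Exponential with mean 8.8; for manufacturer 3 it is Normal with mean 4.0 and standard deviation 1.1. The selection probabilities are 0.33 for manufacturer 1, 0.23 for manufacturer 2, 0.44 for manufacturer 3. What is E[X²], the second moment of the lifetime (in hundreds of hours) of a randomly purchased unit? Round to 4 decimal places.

For each component E[X²] = Var + (mean)², giving 1: 76.2533; 2: 154.88; 3: 17.21.
Overall E[X²] = 0.33·76.2533 + 0.23·154.88 + 0.44·17.21 = 68.3584.

68.3584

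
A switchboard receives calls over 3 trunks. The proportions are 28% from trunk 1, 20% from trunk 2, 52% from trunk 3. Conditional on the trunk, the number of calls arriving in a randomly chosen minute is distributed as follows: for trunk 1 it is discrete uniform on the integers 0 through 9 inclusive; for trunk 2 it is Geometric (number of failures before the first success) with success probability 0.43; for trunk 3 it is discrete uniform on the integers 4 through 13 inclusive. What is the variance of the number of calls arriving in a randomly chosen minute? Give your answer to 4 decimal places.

Per component, 1: μ=4.5, E[X²]=28.5; 2: μ=1.32558, E[X²]=4.83991; 3: μ=8.5, E[X²]=80.5.
E[X] = 0.28·4.5 + 0.2·1.32558 + 0.52·8.5 = 5.94512.
E[X²] = 0.28·28.5 + 0.2·4.83991 + 0.52·80.5 = 50.808.
Var(X) = E[X²] − (E[X])² = 50.808 − 35.3444 = 15.4636.

15.4636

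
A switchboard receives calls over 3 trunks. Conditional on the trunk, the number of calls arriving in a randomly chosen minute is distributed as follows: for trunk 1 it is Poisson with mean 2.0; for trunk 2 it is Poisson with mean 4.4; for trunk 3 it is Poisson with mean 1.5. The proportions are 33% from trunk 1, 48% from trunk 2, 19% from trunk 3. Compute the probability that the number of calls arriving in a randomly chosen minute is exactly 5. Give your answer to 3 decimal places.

0.096

Conditional on each trunk, P(X = 5): 1: 0.0360894; 2: 0.168728; 3: 0.01412.
By total probability, P(X = 5) = 0.33·0.0360894 + 0.48·0.168728 + 0.19·0.01412 = 0.0955816.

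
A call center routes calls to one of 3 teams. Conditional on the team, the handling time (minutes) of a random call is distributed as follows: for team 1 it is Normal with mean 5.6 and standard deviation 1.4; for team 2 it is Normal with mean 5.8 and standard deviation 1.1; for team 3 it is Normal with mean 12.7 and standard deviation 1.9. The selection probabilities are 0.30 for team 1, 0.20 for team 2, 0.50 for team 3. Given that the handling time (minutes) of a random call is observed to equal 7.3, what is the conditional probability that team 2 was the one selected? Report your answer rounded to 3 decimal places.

Likelihoods f(7.3 | ·): 1: 0.136333; 2: 0.14313; 3: 0.00369944.
Posterior ∝ prior × likelihood. Numerator for 2: 0.2·0.14313 = 0.028626.
Normalizing constant: 0.3·0.136333 + 0.2·0.14313 + 0.5·0.00369944 = 0.0713756.
P(2 | observation) = 0.028626 / 0.0713756 = 0.401062.

0.401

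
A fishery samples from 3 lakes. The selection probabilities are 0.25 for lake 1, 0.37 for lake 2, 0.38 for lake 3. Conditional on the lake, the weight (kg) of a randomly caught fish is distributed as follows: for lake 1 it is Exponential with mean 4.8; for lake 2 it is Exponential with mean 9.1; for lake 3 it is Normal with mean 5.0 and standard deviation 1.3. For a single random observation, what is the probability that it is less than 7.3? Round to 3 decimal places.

Conditional on each lake, P(X < 7.3): 1: 0.78147; 2: 0.551657; 3: 0.961572.
By total probability, P(X < 7.3) = 0.25·0.78147 + 0.37·0.551657 + 0.38·0.961572 = 0.764878.

0.765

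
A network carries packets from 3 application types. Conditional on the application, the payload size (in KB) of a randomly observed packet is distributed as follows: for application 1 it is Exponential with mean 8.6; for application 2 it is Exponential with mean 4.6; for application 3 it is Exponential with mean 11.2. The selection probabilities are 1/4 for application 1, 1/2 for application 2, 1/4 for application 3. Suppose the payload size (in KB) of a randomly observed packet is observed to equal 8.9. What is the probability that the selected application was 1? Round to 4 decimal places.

0.2860

Likelihoods f(8.9 | ·): 1: 0.0413102; 2: 0.0314034; 3: 0.0403342.
Posterior ∝ prior × likelihood. Numerator for 1: 0.25·0.0413102 = 0.0103275.
Normalizing constant: 0.25·0.0413102 + 0.5·0.0314034 + 0.25·0.0403342 = 0.0361128.
P(1 | observation) = 0.0103275 / 0.0361128 = 0.28598.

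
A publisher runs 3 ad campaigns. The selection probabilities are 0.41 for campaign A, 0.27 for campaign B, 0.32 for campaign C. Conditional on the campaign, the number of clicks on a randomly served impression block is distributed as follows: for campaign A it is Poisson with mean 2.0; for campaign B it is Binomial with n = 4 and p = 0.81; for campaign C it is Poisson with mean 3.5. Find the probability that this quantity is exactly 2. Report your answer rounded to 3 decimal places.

Conditional on each campaign, P(X = 2): A: 0.270671; B: 0.142111; C: 0.184959.
By total probability, P(X = 2) = 0.41·0.270671 + 0.27·0.142111 + 0.32·0.184959 = 0.208532.

0.209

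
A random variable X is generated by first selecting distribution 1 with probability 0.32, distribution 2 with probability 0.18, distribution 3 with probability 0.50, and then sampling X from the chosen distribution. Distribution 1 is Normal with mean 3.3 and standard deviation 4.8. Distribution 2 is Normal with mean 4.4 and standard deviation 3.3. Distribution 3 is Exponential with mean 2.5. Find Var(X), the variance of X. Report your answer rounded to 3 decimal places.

Per component, 1: μ=3.3, E[X²]=33.93; 2: μ=4.4, E[X²]=30.25; 3: μ=2.5, E[X²]=12.5.
E[X] = 0.32·3.3 + 0.18·4.4 + 0.5·2.5 = 3.098.
E[X²] = 0.32·33.93 + 0.18·30.25 + 0.5·12.5 = 22.5526.
Var(X) = E[X²] − (E[X])² = 22.5526 − 9.5976 = 12.955.

12.955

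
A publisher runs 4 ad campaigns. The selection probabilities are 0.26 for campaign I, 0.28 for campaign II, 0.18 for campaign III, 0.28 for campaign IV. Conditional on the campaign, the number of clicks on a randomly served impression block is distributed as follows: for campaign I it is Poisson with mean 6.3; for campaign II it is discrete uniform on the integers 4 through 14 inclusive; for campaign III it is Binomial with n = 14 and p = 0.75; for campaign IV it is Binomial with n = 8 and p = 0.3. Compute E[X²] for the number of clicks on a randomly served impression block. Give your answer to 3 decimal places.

59.838

For each component E[X²] = Var + (mean)², giving I: 45.99; II: 91; III: 112.875; IV: 7.44.
Overall E[X²] = 0.26·45.99 + 0.28·91 + 0.18·112.875 + 0.28·7.44 = 59.8381.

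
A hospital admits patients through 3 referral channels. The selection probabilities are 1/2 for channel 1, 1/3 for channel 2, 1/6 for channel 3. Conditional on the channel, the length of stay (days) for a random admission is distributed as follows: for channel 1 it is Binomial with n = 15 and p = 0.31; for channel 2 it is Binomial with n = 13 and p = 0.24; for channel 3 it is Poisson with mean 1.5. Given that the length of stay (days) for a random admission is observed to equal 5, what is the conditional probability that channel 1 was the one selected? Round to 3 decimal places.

Likelihoods P(X=5 | ·): 1: 0.210307; 2: 0.114063; 3: 0.01412.
Posterior ∝ prior × likelihood. Numerator for 1: 0.5·0.210307 = 0.105154.
Normalizing constant: 0.5·0.210307 + 0.333333·0.114063 + 0.166667·0.01412 = 0.145528.
P(1 | observation) = 0.105154 / 0.145528 = 0.722567.

0.723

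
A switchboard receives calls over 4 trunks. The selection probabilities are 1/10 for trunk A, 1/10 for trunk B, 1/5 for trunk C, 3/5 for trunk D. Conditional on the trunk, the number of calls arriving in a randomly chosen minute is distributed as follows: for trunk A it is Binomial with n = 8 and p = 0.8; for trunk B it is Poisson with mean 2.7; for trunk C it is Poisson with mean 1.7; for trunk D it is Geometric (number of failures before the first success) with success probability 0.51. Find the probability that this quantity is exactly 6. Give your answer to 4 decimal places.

0.0384

Conditional on each trunk, P(X = 6): A: 0.293601; B: 0.0361622; C: 0.00612436; D: 0.00705906.
By total probability, P(X = 6) = 0.1·0.293601 + 0.1·0.0361622 + 0.2·0.00612436 + 0.6·0.00705906 = 0.0384367.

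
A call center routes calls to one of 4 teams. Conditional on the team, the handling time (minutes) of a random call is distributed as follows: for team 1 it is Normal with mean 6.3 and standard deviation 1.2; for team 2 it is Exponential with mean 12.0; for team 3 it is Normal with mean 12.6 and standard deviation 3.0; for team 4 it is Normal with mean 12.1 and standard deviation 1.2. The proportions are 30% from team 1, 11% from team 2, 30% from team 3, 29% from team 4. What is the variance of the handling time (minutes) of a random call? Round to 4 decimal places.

26.9945

Per component, 1: μ=6.3, E[X²]=41.13; 2: μ=12, E[X²]=288; 3: μ=12.6, E[X²]=167.76; 4: μ=12.1, E[X²]=147.85.
E[X] = 0.3·6.3 + 0.11·12 + 0.3·12.6 + 0.29·12.1 = 10.499.
E[X²] = 0.3·41.13 + 0.11·288 + 0.3·167.76 + 0.29·147.85 = 137.224.
Var(X) = E[X²] − (E[X])² = 137.224 − 110.229 = 26.9945.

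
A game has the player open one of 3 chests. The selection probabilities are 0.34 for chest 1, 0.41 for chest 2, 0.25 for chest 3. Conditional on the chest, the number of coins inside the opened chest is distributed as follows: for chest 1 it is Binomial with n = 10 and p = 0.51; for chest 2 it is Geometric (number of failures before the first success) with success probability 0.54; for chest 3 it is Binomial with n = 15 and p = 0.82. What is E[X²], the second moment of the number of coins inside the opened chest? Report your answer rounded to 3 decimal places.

For each component E[X²] = Var + (mean)², giving 1: 28.509; 2: 2.30316; 3: 153.504.
Overall E[X²] = 0.34·28.509 + 0.41·2.30316 + 0.25·153.504 = 49.0134.

49.013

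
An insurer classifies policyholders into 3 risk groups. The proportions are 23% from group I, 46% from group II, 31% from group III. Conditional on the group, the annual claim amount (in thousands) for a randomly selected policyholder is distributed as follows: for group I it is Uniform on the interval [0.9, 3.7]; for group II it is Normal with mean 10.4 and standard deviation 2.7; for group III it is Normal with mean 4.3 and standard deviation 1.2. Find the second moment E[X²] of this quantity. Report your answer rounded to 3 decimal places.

60.652

For each component E[X²] = Var + (mean)², giving I: 5.94333; II: 115.45; III: 19.93.
Overall E[X²] = 0.23·5.94333 + 0.46·115.45 + 0.31·19.93 = 60.6523.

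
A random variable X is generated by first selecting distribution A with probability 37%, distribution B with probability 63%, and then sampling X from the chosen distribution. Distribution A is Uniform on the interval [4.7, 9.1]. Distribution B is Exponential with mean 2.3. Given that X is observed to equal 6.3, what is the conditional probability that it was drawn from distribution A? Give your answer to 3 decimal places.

Likelihoods f(6.3 | ·): A: 0.227273; B: 0.0280985.
Posterior ∝ prior × likelihood. Numerator for A: 0.37·0.227273 = 0.0840909.
Normalizing constant: 0.37·0.227273 + 0.63·0.0280985 = 0.101793.
P(A | observation) = 0.0840909 / 0.101793 = 0.826098.

0.826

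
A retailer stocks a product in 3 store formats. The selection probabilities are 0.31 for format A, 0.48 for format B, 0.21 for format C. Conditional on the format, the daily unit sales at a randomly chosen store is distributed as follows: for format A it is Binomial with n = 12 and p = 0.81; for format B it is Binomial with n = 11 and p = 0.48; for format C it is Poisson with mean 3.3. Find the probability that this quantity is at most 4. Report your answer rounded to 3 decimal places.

0.314

Conditional on each format, P(X ≤ 4): A: 0.000402386; B: 0.321258; C: 0.76259.
By total probability, P(X ≤ 4) = 0.31·0.000402386 + 0.48·0.321258 + 0.21·0.76259 = 0.314473.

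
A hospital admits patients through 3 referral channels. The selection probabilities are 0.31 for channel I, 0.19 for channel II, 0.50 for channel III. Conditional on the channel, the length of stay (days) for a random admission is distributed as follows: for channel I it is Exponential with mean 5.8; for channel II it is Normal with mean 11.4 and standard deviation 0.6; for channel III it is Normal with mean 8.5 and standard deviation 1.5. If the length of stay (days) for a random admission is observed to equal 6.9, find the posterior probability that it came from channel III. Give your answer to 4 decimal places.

0.8223

Likelihoods f(6.9 | ·): I: 0.05247; II: 4.0572e-13; III: 0.150575.
Posterior ∝ prior × likelihood. Numerator for III: 0.5·0.150575 = 0.0752876.
Normalizing constant: 0.31·0.05247 + 0.19·4.0572e-13 + 0.5·0.150575 = 0.0915533.
P(III | observation) = 0.0752876 / 0.0915533 = 0.822336.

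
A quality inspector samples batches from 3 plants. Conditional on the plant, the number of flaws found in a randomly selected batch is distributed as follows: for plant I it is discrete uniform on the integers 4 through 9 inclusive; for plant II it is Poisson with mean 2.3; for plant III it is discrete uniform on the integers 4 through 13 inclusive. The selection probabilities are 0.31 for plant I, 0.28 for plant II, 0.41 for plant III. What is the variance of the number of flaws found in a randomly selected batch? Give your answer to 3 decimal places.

Per component, I: μ=6.5, E[X²]=45.1667; II: μ=2.3, E[X²]=7.59; III: μ=8.5, E[X²]=80.5.
E[X] = 0.31·6.5 + 0.28·2.3 + 0.41·8.5 = 6.144.
E[X²] = 0.31·45.1667 + 0.28·7.59 + 0.41·80.5 = 49.1319.
Var(X) = E[X²] − (E[X])² = 49.1319 − 37.7487 = 11.3831.

11.383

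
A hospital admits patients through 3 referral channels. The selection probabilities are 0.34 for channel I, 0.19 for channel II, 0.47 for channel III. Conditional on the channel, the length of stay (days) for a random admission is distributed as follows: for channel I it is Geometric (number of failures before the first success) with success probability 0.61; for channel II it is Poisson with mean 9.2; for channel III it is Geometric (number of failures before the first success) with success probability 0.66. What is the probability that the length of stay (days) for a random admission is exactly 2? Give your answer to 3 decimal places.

Conditional on each channel, P(X = 2): I: 0.092781; II: 0.00427599; III: 0.076296.
By total probability, P(X = 2) = 0.34·0.092781 + 0.19·0.00427599 + 0.47·0.076296 = 0.0682171.

0.068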